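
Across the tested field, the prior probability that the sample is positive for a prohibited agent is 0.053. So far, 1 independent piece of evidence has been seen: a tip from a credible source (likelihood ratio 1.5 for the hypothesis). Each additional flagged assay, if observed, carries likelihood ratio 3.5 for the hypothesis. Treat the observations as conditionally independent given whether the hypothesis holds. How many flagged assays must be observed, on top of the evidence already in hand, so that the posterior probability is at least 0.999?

8

Prior odds = 0.053/0.947 = 53/947.
Bayes factor of the evidence already in hand = 1.5.
Odds after that evidence = (53/947) × 1.5 = 159/1894.
Target odds = 0.999/0.001 = 999.
Need 3.5ⁿ ≥ 999 ÷ (159/1894) = 630702/53.
3.5⁷ = 823543/128 falls short of 630702/53 but 3.5⁸ = 5764801/256 reaches it, so n = 8.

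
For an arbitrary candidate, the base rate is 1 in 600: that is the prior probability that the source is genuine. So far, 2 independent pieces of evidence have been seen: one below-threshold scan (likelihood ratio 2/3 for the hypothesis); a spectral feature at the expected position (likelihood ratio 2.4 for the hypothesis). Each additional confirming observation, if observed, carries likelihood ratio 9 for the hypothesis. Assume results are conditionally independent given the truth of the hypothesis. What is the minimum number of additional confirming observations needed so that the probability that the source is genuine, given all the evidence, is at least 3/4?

Prior odds = (1/600)/(599/600) = 1/599.
Combined Bayes factor of the evidence already in hand = (2/3) × 2.4 = 1.6.
Odds after that evidence = (1/599) × 1.6 = 8/2995.
Target odds = 0.75/0.25 = 3.
Need 9ⁿ ≥ 3 ÷ (8/2995) = 1123.125.
9³ = 729 falls short of 1123.125 but 9⁴ = 6561 reaches it, so n = 4.

4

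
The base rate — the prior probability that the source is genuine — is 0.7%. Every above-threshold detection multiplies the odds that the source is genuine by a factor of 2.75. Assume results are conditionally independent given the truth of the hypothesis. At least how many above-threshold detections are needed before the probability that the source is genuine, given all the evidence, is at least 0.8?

Prior odds: 0.007 ÷ 0.993 = 7/993.
Likelihood ratio per above-threshold detection = 2.75.
Target odds: 0.8 ÷ 0.2 = 4.
Require 2.75ⁿ ≥ 4 ÷ (7/993) = 3972/7.
2.75⁶ = 1771561/4096 falls short of 3972/7 but 2.75⁷ = 19487171/16384 reaches it, so n = 7.

7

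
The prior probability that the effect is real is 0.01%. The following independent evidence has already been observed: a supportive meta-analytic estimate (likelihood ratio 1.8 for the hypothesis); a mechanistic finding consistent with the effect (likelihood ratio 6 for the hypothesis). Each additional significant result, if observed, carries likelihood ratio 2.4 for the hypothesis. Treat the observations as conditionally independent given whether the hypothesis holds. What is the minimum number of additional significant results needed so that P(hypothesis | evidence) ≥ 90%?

11

Prior odds = 0.0001/0.9999 = 1/9999.
Combined Bayes factor of the evidence already in hand = 1.8 × 6 = 10.8.
Odds after that evidence = (1/9999) × 10.8 = 6/5555.
Target odds = 0.9/0.1 = 9.
Need 2.4ⁿ ≥ 9 ÷ (6/5555) = 8332.5.
2.4¹⁰ ≈6340.34 falls short of 8332.5 but 2.4¹¹ ≈15216.8 reaches it, so n = 11.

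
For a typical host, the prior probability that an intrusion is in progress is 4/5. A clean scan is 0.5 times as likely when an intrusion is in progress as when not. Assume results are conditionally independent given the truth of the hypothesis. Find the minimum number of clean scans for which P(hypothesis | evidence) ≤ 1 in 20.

Prior odds: 0.8 ÷ 0.2 = 4.
Likelihood ratio per clean scan = 0.5.
Target posterior odds = 0.05/0.95 = 1/19.
Need 4 × 0.5ⁿ ≤ 1/19, i.e. 0.5ⁿ ≤ 1/76.
0.5⁶ = 0.015625 is still above 1/76 but 0.5⁷ = 0.0078125 is at or below it, so n = 7.

7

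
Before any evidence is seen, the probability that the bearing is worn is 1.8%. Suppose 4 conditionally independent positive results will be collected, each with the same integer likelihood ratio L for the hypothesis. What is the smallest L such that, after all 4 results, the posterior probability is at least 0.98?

Prior odds = 0.018/0.982 = 9/491.
Target odds = 0.98/0.02 = 49.
Need L⁴ ≥ 49 ÷ (9/491) = 24059/9.
7⁴ = 2401 < 24059/9 ≤ 4096 = 8⁴, so L = 8.

8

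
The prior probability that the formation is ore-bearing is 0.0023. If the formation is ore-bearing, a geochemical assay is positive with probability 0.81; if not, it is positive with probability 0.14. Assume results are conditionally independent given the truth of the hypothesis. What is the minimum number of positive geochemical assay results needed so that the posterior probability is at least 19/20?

6

Prior odds: 0.0023 ÷ 0.9977 = 23/9977.
Likelihood ratio of a positive = 0.81/0.14 = 81/14.
Target posterior odds = 0.95/0.05 = 19.
Need (23/9977) × (81/14)ⁿ ≥ 19, i.e. (81/14)ⁿ ≥ 189563/23.
(81/14)⁵ ≈6483.13 falls short of 189563/23 but (81/14)⁶ ≈37509.6 reaches it, so n = 6.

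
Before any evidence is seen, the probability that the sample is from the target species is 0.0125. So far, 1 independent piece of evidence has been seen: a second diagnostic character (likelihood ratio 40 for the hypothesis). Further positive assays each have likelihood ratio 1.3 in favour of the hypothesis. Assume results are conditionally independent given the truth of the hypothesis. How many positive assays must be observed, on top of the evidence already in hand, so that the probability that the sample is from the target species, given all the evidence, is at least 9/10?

Prior odds = 0.0125/0.9875 = 1/79.
Bayes factor of the evidence already in hand = 40.
Odds after that evidence = (1/79) × 40 = 40/79.
Target odds = 0.9/0.1 = 9.
Need 1.3ⁿ ≥ 9 ÷ (40/79) = 17.775.
1.3¹⁰ ≈13.7858 falls short of 17.775 but 1.3¹¹ ≈17.9216 reaches it, so n = 11.

11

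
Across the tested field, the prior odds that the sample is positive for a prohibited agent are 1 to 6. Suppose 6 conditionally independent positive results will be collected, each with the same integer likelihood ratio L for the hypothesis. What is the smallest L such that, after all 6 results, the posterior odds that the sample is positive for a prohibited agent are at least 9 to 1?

2

Prior odds = 1/6.
Target odds = 9.
Need L⁶ ≥ 9 ÷ (1/6) = 54.
1⁶ = 1 < 54 ≤ 64 = 2⁶, so L = 2.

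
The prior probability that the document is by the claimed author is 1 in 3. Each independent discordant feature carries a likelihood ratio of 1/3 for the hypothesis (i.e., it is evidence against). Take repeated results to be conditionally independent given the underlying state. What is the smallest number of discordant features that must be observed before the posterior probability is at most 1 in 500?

6

Prior odds: (1/3) ÷ (2/3) = 0.5.
Likelihood ratio per discordant feature = 1/3.
Target posterior odds = 0.002/0.998 = 1/499.
Need 0.5 × (1/3)ⁿ ≤ 1/499, i.e. (1/3)ⁿ ≤ 2/499.
(1/3)⁵ = 1/243 is still above 2/499 but (1/3)⁶ = 1/729 is at or below it, so n = 6.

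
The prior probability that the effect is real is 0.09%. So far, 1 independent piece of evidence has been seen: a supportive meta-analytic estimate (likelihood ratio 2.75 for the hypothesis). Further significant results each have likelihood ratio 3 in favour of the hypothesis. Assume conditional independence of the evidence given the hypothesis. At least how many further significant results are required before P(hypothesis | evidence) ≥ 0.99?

Prior odds = 0.0009/0.9991 = 9/9991.
Bayes factor of the evidence already in hand = 2.75.
Odds after that evidence = (9/9991) × 2.75 = 99/39964.
Target odds = 0.99/0.01 = 99.
Need 3ⁿ ≥ 99 ÷ (99/39964) = 39964.
3⁹ = 19683 falls short of 39964 but 3¹⁰ = 59049 reaches it, so n = 10.

10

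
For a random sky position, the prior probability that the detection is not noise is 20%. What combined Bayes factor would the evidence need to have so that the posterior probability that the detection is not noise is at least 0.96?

Prior odds = 0.2/0.8 = 0.25.
Target odds = 0.96/0.04 = 24.
Required Bayes factor = 24 ÷ 0.25 = 96.

96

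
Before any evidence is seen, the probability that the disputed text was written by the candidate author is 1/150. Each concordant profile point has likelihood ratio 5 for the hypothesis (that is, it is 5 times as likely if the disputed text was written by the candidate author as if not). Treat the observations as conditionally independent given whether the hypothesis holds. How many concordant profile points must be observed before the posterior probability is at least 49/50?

6

Prior odds: (1/150) ÷ (149/150) = 1/149.
Likelihood ratio per concordant profile point = 5.
Target posterior odds = 0.98/0.02 = 49.
Need (1/149) × 5ⁿ ≥ 49, i.e. 5ⁿ ≥ 7301.
5⁵ = 3125 falls short of 7301 but 5⁶ = 15625 reaches it, so n = 6.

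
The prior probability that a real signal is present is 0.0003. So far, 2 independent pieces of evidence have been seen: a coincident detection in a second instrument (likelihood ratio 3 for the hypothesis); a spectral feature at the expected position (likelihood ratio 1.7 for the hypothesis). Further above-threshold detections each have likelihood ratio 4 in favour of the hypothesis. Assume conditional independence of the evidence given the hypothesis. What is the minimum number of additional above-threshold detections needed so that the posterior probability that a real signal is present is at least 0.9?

7

Prior odds = 0.0003/0.9997 = 3/9997.
Combined Bayes factor of the evidence already in hand = 3 × 1.7 = 5.1.
Odds after that evidence = (3/9997) × 5.1 = 153/99970.
Target odds = 0.9/0.1 = 9.
Need 4ⁿ ≥ 9 ÷ (153/99970) = 99970/17.
4⁶ = 4096 falls short of 99970/17 but 4⁷ = 16384 reaches it, so n = 7.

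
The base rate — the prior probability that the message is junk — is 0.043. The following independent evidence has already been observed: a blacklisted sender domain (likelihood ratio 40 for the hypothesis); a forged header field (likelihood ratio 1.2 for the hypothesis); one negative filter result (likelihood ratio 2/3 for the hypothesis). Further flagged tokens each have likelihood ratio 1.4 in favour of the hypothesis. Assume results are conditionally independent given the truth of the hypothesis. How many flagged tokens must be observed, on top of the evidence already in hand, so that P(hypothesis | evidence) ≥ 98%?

Prior odds = 0.043/0.957 = 43/957.
Combined Bayes factor of the evidence already in hand = 40 × 1.2 × (2/3) = 32.
Odds after that evidence = (43/957) × 32 = 1376/957.
Target odds = 0.98/0.02 = 49.
Need 1.4ⁿ ≥ 49 ÷ (1376/957) = 46893/1376.
1.4¹⁰ = 282475249/9765625 falls short of 46893/1376 but 1.4¹¹ ≈40.4957 reaches it, so n = 11.

11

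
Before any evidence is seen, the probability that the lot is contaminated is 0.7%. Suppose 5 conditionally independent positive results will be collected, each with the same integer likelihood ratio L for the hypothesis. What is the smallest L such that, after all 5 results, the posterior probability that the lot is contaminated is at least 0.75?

4

Prior odds = 0.007/0.993 = 7/993.
Target odds = 0.75/0.25 = 3.
Need L⁵ ≥ 3 ÷ (7/993) = 2979/7.
3⁵ = 243 < 2979/7 ≤ 1024 = 4⁵, so L = 4.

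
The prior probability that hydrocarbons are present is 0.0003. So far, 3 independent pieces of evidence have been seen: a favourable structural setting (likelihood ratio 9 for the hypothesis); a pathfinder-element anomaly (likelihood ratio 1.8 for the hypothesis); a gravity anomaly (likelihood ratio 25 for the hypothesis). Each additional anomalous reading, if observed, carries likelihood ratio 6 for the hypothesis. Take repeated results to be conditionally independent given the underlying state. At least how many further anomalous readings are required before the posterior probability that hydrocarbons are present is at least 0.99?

Prior odds = 0.0003/0.9997 = 3/9997.
Combined Bayes factor of the evidence already in hand = 9 × 1.8 × 25 = 405.
Odds after that evidence = (3/9997) × 405 = 1215/9997.
Target odds = 0.99/0.01 = 99.
Need 6ⁿ ≥ 99 ÷ (1215/9997) = 109967/135.
6³ = 216 falls short of 109967/135 but 6⁴ = 1296 reaches it, so n = 4.

4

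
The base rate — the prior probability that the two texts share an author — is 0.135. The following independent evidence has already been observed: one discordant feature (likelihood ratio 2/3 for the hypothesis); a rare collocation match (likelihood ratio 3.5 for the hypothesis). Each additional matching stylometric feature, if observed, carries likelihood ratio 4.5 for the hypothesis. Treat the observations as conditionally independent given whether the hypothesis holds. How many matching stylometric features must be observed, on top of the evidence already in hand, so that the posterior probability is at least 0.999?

Prior odds = 0.135/0.865 = 27/173.
Combined Bayes factor of the evidence already in hand = (2/3) × 3.5 = 7/3.
Odds after that evidence = (27/173) × 7/3 = 63/173.
Target odds = 0.999/0.001 = 999.
Need 4.5ⁿ ≥ 999 ÷ (63/173) = 19203/7.
4.5⁵ = 1845.28125 falls short of 19203/7 but 4.5⁶ = 8303.765625 reaches it, so n = 6.

6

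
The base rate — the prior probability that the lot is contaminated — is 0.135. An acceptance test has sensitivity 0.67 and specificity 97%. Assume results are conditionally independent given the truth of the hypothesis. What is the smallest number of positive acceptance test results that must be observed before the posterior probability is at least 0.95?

Prior odds: 0.135 ÷ 0.865 = 27/173.
False-positive rate = 1 − 0.97 = 0.03; likelihood ratio of a positive = 0.67/0.03 = 67/3.
Target posterior odds = 0.95/0.05 = 19.
Require (67/3)ⁿ ≥ 19 ÷ (27/173) = 3287/27.
(67/3)¹ = 67/3 falls short of 3287/27 but (67/3)² = 4489/9 reaches it, so n = 2.

2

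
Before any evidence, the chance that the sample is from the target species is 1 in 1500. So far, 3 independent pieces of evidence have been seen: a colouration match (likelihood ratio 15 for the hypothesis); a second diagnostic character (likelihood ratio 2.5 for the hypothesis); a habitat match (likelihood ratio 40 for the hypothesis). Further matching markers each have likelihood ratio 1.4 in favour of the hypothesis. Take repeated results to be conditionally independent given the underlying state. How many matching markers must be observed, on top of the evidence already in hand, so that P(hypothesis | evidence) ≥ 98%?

12

Prior odds = (1/1500)/(1499/1500) = 1/1499.
Combined Bayes factor of the evidence already in hand = 15 × 2.5 × 40 = 1500.
Odds after that evidence = (1/1499) × 1500 = 1500/1499.
Target odds = 0.98/0.02 = 49.
Need 1.4ⁿ ≥ 49 ÷ (1500/1499) = 73451/1500.
1.4¹¹ ≈40.4957 falls short of 73451/1500 but 1.4¹² ≈56.6939 reaches it, so n = 12.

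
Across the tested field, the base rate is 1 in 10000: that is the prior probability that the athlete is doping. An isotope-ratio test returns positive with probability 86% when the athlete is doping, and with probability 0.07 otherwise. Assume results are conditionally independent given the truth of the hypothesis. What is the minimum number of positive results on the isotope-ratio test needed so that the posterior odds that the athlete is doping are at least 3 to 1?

5

Prior odds = 0.0001/0.9999 = 1/9999.
Likelihood ratio of a positive result = 0.86/0.07 = 86/7.
Target odds = 3.
Need (1/9999) × (86/7)ⁿ ≥ 3, i.e. (86/7)ⁿ ≥ 29997.
(86/7)⁴ = 54700816/2401 falls short of 29997 but (86/7)⁵ ≈279899 reaches it, so n = 5.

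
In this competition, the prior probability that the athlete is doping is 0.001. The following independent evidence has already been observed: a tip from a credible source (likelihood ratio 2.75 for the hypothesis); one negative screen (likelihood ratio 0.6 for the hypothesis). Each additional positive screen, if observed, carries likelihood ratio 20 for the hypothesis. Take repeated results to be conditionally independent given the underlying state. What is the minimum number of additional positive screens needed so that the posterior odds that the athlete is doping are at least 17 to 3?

Prior odds = 0.001/0.999 = 1/999.
Combined Bayes factor of the evidence already in hand = 2.75 × 0.6 = 1.65.
Odds after that evidence = (1/999) × 1.65 = 11/6660.
Target odds = 17/3.
Need 20ⁿ ≥ 17/3 ÷ (11/6660) = 37740/11.
20² = 400 falls short of 37740/11 but 20³ = 8000 reaches it, so n = 3.

3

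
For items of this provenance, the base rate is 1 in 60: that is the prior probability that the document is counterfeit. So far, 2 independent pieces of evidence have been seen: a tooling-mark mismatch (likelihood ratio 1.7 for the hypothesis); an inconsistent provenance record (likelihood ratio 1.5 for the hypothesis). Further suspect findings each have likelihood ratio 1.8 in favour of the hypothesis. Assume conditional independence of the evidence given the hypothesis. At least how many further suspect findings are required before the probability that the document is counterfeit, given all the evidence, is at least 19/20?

Prior odds = (1/60)/(59/60) = 1/59.
Combined Bayes factor of the evidence already in hand = 1.7 × 1.5 = 2.55.
Odds after that evidence = (1/59) × 2.55 = 51/1180.
Target odds = 0.95/0.05 = 19.
Need 1.8ⁿ ≥ 19 ÷ (51/1180) = 22420/51.
1.8¹⁰ ≈357.047 falls short of 22420/51 but 1.8¹¹ ≈642.684 reaches it, so n = 11.

11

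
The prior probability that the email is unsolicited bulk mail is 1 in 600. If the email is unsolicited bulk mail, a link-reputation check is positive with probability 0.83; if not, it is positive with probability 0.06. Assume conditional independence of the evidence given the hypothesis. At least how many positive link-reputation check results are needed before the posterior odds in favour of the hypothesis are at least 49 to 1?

4

Prior odds: (1/600) ÷ (599/600) = 1/599.
Likelihood ratio of a positive = 0.83/0.06 = 83/6.
Target odds = 49.
Require (83/6)ⁿ ≥ 49 ÷ (1/599) = 29351.
(83/6)³ = 571787/216 falls short of 29351 but (83/6)⁴ = 47458321/1296 reaches it, so n = 4.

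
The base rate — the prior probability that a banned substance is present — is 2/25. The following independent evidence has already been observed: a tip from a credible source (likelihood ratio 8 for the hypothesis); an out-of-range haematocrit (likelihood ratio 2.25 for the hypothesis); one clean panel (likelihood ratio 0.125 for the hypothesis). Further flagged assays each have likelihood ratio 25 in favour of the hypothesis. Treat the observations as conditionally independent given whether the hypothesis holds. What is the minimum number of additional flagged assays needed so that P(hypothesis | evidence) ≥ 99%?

Prior odds = 0.08/0.92 = 2/23.
Combined Bayes factor of the evidence already in hand = 8 × 2.25 × 0.125 = 2.25.
Odds after that evidence = (2/23) × 2.25 = 9/46.
Target odds = 0.99/0.01 = 99.
Need 25ⁿ ≥ 99 ÷ (9/46) = 506.
25¹ = 25 falls short of 506 but 25² = 625 reaches it, so n = 2.

2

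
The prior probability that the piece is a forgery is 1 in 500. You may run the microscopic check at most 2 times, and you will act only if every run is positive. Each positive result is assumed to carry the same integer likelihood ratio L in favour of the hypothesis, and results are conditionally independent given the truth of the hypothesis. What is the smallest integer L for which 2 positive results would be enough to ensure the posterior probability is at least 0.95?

98

Prior odds = 0.002/0.998 = 1/499.
Target odds = 0.95/0.05 = 19.
Need L² ≥ 19 ÷ (1/499) = 9481.
97² = 9409 < 9481 ≤ 9604 = 98², so L = 98.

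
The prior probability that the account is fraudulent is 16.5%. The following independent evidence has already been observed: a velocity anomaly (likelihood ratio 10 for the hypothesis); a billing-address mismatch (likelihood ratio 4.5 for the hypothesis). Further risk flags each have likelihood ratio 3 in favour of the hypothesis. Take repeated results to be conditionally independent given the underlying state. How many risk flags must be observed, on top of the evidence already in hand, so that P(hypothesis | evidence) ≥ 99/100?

3

Prior odds = 0.165/0.835 = 33/167.
Combined Bayes factor of the evidence already in hand = 10 × 4.5 = 45.
Odds after that evidence = (33/167) × 45 = 1485/167.
Target odds = 0.99/0.01 = 99.
Need 3ⁿ ≥ 99 ÷ (1485/167) = 167/15.
3² = 9 falls short of 167/15 but 3³ = 27 reaches it, so n = 3.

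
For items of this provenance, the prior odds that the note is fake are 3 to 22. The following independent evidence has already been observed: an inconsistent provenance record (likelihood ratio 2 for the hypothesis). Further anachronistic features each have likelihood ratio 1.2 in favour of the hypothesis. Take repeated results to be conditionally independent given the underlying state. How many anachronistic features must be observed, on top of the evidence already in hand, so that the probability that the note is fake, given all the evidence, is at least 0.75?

Prior odds = 3/22.
Bayes factor of the evidence already in hand = 2.
Odds after that evidence = (3/22) × 2 = 3/11.
Target odds = 0.75/0.25 = 3.
Need 1.2ⁿ ≥ 3 ÷ (3/11) = 11.
1.2¹³ ≈10.6993 falls short of 11 but 1.2¹⁴ ≈12.8392 reaches it, so n = 14.

14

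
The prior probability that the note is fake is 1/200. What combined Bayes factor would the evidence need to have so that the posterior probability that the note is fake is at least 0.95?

3781

Prior odds = 0.005/0.995 = 1/199.
Target odds = 0.95/0.05 = 19.
Required Bayes factor = 19 ÷ (1/199) = 3781.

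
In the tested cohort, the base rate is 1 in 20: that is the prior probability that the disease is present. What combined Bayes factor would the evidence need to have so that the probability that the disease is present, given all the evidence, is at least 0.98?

Prior odds = 0.05/0.95 = 1/19.
Target odds = 0.98/0.02 = 49.
Required Bayes factor = 49 ÷ (1/19) = 931.

931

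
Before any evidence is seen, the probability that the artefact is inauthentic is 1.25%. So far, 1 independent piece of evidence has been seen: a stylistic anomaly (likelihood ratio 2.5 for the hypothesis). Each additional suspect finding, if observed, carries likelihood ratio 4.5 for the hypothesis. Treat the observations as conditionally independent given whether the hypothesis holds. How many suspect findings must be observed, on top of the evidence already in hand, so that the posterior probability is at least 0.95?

5

Prior odds = 0.0125/0.9875 = 1/79.
Bayes factor of the evidence already in hand = 2.5.
Odds after that evidence = (1/79) × 2.5 = 5/158.
Target odds = 0.95/0.05 = 19.
Need 4.5ⁿ ≥ 19 ÷ (5/158) = 600.4.
4.5⁴ = 410.0625 falls short of 600.4 but 4.5⁵ = 1845.28125 reaches it, so n = 5.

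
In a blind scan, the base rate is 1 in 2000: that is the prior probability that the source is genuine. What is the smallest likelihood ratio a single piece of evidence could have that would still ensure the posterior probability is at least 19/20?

Prior odds = 0.0005/0.9995 = 1/1999.
Target odds = 0.95/0.05 = 19.
Required Bayes factor = 19 ÷ (1/1999) = 37981.

37981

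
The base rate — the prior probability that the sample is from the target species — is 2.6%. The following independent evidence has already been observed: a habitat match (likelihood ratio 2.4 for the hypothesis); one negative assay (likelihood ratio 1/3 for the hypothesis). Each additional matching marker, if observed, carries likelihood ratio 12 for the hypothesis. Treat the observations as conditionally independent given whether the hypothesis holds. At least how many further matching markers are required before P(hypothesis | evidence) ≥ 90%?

Prior odds = 0.026/0.974 = 13/487.
Combined Bayes factor of the evidence already in hand = 2.4 × (1/3) = 0.8.
Odds after that evidence = (13/487) × 0.8 = 52/2435.
Target odds = 0.9/0.1 = 9.
Need 12ⁿ ≥ 9 ÷ (52/2435) = 21915/52.
12² = 144 falls short of 21915/52 but 12³ = 1728 reaches it, so n = 3.

3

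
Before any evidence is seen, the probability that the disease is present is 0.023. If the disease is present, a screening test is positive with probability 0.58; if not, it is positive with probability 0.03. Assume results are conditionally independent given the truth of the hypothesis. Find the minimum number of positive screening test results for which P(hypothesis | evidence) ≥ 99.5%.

4

Prior odds = 0.023/0.977 = 23/977.
Likelihood ratio of a positive = 0.58/0.03 = 58/3.
Target posterior odds = 0.995/0.005 = 199.
Require (58/3)ⁿ ≥ 199 ÷ (23/977) = 194423/23.
(58/3)³ = 195112/27 falls short of 194423/23 but (58/3)⁴ = 11316496/81 reaches it, so n = 4.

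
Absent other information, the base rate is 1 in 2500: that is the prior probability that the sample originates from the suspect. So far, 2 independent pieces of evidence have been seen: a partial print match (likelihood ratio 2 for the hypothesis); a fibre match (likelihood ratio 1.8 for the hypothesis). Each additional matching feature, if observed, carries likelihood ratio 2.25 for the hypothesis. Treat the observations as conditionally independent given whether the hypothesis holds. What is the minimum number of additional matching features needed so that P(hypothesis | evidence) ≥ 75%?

Prior odds = 0.0004/0.9996 = 1/2499.
Combined Bayes factor of the evidence already in hand = 2 × 1.8 = 3.6.
Odds after that evidence = (1/2499) × 3.6 = 6/4165.
Target odds = 0.75/0.25 = 3.
Need 2.25ⁿ ≥ 3 ÷ (6/4165) = 2082.5.
2.25⁹ = 387420489/262144 falls short of 2082.5 but 2.25¹⁰ ≈3325.26 reaches it, so n = 10.

10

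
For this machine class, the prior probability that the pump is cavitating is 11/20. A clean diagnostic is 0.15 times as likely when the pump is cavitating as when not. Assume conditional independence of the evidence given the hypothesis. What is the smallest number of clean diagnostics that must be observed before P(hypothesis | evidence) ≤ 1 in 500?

4

Prior odds: 0.55 ÷ 0.45 = 11/9.
Likelihood ratio per clean diagnostic = 0.15.
Target posterior odds = 0.002/0.998 = 1/499.
Need (11/9) × 0.15ⁿ ≤ 1/499, i.e. 0.15ⁿ ≤ 9/5489.
0.15³ = 0.003375 is still above 9/5489 but 0.15⁴ = 81/160000 is at or below it, so n = 4.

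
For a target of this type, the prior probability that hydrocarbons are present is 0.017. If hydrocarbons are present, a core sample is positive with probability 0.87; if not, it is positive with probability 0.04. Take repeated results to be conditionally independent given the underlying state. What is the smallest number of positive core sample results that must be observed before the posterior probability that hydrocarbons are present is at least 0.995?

Prior odds = 0.017/0.983 = 17/983.
Likelihood ratio of a positive = 0.87/0.04 = 21.75.
Target posterior odds = 0.995/0.005 = 199.
Need (17/983) × 21.75ⁿ ≥ 199, i.e. 21.75ⁿ ≥ 195617/17.
21.75³ = 658503/64 falls short of 195617/17 but 21.75⁴ = 57289761/256 reaches it, so n = 4.

4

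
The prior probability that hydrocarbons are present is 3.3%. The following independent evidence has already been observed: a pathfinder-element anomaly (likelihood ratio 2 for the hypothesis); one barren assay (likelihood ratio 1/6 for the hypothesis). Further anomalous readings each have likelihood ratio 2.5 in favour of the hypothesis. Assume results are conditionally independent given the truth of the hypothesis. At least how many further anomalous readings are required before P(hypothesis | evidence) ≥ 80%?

Prior odds = 0.033/0.967 = 33/967.
Combined Bayes factor of the evidence already in hand = 2 × (1/6) = 1/3.
Odds after that evidence = (33/967) × 1/3 = 11/967.
Target odds = 0.8/0.2 = 4.
Need 2.5ⁿ ≥ 4 ÷ (11/967) = 3868/11.
2.5⁶ = 244.140625 falls short of 3868/11 but 2.5⁷ = 610.3515625 reaches it, so n = 7.

7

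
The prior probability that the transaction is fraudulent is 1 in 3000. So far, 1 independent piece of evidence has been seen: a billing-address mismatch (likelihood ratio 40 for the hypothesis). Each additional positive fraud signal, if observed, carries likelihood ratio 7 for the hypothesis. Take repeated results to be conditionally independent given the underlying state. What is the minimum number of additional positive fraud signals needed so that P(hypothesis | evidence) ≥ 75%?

3

Prior odds = (1/3000)/(2999/3000) = 1/2999.
Bayes factor of the evidence already in hand = 40.
Odds after that evidence = (1/2999) × 40 = 40/2999.
Target odds = 0.75/0.25 = 3.
Need 7ⁿ ≥ 3 ÷ (40/2999) = 224.925.
7² = 49 falls short of 224.925 but 7³ = 343 reaches it, so n = 3.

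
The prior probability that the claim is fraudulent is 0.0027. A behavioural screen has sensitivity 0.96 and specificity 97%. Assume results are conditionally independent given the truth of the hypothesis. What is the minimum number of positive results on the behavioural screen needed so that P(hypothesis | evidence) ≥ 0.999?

4

Prior odds = 0.0027/0.9973 = 27/9973.
False-positive rate = 1 − 0.97 = 0.03; likelihood ratio of a positive = 0.96/0.03 = 32.
Target odds: 0.999 ÷ 0.001 = 999.
Require 32ⁿ ≥ 999 ÷ (27/9973) = 369001.
32³ = 32768 falls short of 369001 but 32⁴ = 1048576 reaches it, so n = 4.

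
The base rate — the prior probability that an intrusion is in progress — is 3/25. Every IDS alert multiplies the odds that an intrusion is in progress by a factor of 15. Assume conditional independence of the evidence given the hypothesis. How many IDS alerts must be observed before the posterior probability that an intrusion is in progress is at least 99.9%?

4

Prior odds = 0.12/0.88 = 3/22.
Likelihood ratio per IDS alert = 15.
Target odds: 0.999 ÷ 0.001 = 999.
Need (3/22) × 15ⁿ ≥ 999, i.e. 15ⁿ ≥ 7326.
15³ = 3375 falls short of 7326 but 15⁴ = 50625 reaches it, so n = 4.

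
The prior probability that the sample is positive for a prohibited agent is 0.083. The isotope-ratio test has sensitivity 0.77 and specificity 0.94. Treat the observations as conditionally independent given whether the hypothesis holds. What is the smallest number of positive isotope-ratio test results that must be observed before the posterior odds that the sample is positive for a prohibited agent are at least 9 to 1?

2

Prior odds: 0.083 ÷ 0.917 = 83/917.
False-positive rate = 1 − 0.94 = 0.06; likelihood ratio of a positive = 0.77/0.06 = 77/6.
Target odds = 9.
Require (77/6)ⁿ ≥ 9 ÷ (83/917) = 8253/83.
(77/6)¹ = 77/6 falls short of 8253/83 but (77/6)² = 5929/36 reaches it, so n = 2.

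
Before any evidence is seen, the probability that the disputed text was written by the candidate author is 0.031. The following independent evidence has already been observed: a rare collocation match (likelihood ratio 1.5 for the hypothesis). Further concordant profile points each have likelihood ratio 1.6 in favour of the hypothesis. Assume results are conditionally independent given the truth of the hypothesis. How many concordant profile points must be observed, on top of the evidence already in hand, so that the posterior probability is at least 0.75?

9

Prior odds = 0.031/0.969 = 31/969.
Bayes factor of the evidence already in hand = 1.5.
Odds after that evidence = (31/969) × 1.5 = 31/646.
Target odds = 0.75/0.25 = 3.
Need 1.6ⁿ ≥ 3 ÷ (31/646) = 1938/31.
1.6⁸ = 16777216/390625 falls short of 1938/31 but 1.6⁹ = 134217728/1953125 reaches it, so n = 9.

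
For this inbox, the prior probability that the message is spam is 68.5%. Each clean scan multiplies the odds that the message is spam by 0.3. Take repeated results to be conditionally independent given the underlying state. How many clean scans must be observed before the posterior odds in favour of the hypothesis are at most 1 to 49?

Prior odds = 0.685/0.315 = 137/63.
Likelihood ratio per clean scan = 0.3.
Target odds = 1/49.
Need (137/63) × 0.3ⁿ ≤ 1/49, i.e. 0.3ⁿ ≤ 9/959.
0.3³ = 0.027 is still above 9/959 but 0.3⁴ = 0.0081 is at or below it, so n = 4.

4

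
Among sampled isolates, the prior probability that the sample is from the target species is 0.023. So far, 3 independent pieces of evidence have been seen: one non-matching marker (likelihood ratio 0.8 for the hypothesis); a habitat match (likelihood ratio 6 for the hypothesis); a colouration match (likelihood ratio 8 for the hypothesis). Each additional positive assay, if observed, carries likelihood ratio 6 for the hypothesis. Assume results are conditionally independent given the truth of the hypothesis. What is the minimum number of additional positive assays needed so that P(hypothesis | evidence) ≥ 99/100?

3

Prior odds = 0.023/0.977 = 23/977.
Combined Bayes factor of the evidence already in hand = 0.8 × 6 × 8 = 38.4.
Odds after that evidence = (23/977) × 38.4 = 4416/4885.
Target odds = 0.99/0.01 = 99.
Need 6ⁿ ≥ 99 ÷ (4416/4885) = 161205/1472.
6² = 36 falls short of 161205/1472 but 6³ = 216 reaches it, so n = 3.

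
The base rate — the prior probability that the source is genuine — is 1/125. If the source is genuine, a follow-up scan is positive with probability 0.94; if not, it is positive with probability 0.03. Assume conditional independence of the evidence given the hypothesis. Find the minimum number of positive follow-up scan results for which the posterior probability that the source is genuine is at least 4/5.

2

Prior odds: 0.008 ÷ 0.992 = 1/124.
Likelihood ratio of a positive = 0.94/0.03 = 94/3.
Target odds: 0.8 ÷ 0.2 = 4.
Require (94/3)ⁿ ≥ 4 ÷ (1/124) = 496.
(94/3)¹ = 94/3 falls short of 496 but (94/3)² = 8836/9 reaches it, so n = 2.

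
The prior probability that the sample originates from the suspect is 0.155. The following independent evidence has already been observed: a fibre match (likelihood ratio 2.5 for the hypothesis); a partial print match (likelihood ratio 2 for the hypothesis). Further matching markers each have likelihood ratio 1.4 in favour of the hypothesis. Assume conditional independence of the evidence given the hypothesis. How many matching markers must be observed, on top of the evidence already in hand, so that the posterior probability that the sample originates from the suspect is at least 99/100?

Prior odds = 0.155/0.845 = 31/169.
Combined Bayes factor of the evidence already in hand = 2.5 × 2 = 5.
Odds after that evidence = (31/169) × 5 = 155/169.
Target odds = 0.99/0.01 = 99.
Need 1.4ⁿ ≥ 99 ÷ (155/169) = 16731/155.
1.4¹³ ≈79.3715 falls short of 16731/155 but 1.4¹⁴ ≈111.12 reaches it, so n = 14.

14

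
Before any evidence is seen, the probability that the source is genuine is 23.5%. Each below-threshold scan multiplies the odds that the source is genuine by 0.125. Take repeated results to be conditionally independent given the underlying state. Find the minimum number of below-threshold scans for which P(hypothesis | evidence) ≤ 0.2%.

3

Prior odds = 0.235/0.765 = 47/153.
Likelihood ratio per below-threshold scan = 0.125.
Target odds: 0.002 ÷ 0.998 = 1/499.
Need (47/153) × 0.125ⁿ ≤ 1/499, i.e. 0.125ⁿ ≤ 153/23453.
0.125² = 0.015625 is still above 153/23453 but 0.125³ = 0.001953125 is at or below it, so n = 3.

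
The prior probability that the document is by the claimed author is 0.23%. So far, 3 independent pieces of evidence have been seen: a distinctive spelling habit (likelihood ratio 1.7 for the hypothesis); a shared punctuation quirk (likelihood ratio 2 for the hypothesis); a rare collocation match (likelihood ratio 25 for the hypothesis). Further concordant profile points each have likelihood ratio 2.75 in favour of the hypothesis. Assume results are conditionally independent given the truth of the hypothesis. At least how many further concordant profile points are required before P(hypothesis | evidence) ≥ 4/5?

3

Prior odds = 0.0023/0.9977 = 23/9977.
Combined Bayes factor of the evidence already in hand = 1.7 × 2 × 25 = 85.
Odds after that evidence = (23/9977) × 85 = 1955/9977.
Target odds = 0.8/0.2 = 4.
Need 2.75ⁿ ≥ 4 ÷ (1955/9977) = 39908/1955.
2.75² = 7.5625 falls short of 39908/1955 but 2.75³ = 20.796875 reaches it, so n = 3.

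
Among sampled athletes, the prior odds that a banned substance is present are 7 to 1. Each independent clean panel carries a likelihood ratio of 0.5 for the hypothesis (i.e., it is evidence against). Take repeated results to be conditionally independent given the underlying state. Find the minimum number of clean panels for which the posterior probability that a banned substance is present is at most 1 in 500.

12

Prior odds = 7.
Likelihood ratio per clean panel = 0.5.
Target odds: 0.002 ÷ 0.998 = 1/499.
Require 0.5ⁿ ≤ 1/499 ÷ 7 = 1/3493.
0.5¹¹ = 1/2048 is still above 1/3493 but 0.5¹² = 1/4096 is at or below it, so n = 12.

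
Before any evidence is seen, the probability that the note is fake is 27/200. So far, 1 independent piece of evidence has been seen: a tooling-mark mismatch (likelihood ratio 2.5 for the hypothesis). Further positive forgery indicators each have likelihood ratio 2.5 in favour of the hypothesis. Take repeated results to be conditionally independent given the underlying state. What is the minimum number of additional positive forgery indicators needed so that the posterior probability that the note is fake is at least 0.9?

4

Prior odds = 0.135/0.865 = 27/173.
Bayes factor of the evidence already in hand = 2.5.
Odds after that evidence = (27/173) × 2.5 = 135/346.
Target odds = 0.9/0.1 = 9.
Need 2.5ⁿ ≥ 9 ÷ (135/346) = 346/15.
2.5³ = 15.625 falls short of 346/15 but 2.5⁴ = 39.0625 reaches it, so n = 4.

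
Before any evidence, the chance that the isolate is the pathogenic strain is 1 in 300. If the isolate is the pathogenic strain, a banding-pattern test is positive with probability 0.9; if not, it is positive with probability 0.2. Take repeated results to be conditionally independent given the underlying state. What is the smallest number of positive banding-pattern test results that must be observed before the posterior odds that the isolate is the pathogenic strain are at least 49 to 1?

7

Prior odds: (1/300) ÷ (299/300) = 1/299.
Likelihood ratio of a positive = 0.9/0.2 = 4.5.
Target odds = 49.
Require 4.5ⁿ ≥ 49 ÷ (1/299) = 14651.
4.5⁶ = 8303.765625 falls short of 14651 but 4.5⁷ = 4782969/128 reaches it, so n = 7.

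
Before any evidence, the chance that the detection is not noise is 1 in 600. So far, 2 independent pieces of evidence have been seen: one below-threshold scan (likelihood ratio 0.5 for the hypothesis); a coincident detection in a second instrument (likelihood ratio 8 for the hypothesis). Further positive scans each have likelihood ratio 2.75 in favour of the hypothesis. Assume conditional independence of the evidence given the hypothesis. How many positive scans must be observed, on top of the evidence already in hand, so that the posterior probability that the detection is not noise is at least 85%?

7

Prior odds = (1/600)/(599/600) = 1/599.
Combined Bayes factor of the evidence already in hand = 0.5 × 8 = 4.
Odds after that evidence = (1/599) × 4 = 4/599.
Target odds = 0.85/0.15 = 17/3.
Need 2.75ⁿ ≥ 17/3 ÷ (4/599) = 10183/12.
2.75⁶ = 1771561/4096 falls short of 10183/12 but 2.75⁷ = 19487171/16384 reaches it, so n = 7.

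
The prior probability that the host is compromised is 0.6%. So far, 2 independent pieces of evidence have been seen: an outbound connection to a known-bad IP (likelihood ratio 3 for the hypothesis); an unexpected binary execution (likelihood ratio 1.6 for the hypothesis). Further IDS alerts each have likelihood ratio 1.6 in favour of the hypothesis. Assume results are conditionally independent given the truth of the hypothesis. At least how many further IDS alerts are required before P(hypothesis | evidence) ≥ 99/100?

18

Prior odds = 0.006/0.994 = 3/497.
Combined Bayes factor of the evidence already in hand = 3 × 1.6 = 4.8.
Odds after that evidence = (3/497) × 4.8 = 72/2485.
Target odds = 0.99/0.01 = 99.
Need 1.6ⁿ ≥ 99 ÷ (72/2485) = 3416.875.
1.6¹⁷ ≈2951.48 falls short of 3416.875 but 1.6¹⁸ ≈4722.37 reaches it, so n = 18.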